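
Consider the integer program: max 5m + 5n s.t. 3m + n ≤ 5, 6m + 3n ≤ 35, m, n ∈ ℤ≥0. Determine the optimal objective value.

(m,n)=(0,5): 3·0+1·5=5≤5, 6·0+3·5=15≤35, objective 25.
(m,n)=(0,4): 3·0+1·4=4≤5, 6·0+3·4=12≤35, objective 20.
The best lattice point is (0,5), giving 25.

25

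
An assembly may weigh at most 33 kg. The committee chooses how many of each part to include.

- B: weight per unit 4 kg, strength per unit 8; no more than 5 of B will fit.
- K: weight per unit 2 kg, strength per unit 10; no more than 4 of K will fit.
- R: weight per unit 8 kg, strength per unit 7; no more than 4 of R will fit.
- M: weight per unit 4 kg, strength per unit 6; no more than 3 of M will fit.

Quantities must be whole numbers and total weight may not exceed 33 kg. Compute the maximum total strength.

Take 5×B, 4×K, and 1×M: weight 32 ≤ 33, strength 5·8 + 4·10 + 1·6 = 86.
K has the best ratio (10/2) and is taken to its limit of 4; remaining capacity is filled optimally with the others.

86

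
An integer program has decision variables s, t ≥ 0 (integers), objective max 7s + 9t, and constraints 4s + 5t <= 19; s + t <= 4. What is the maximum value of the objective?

The continuous relaxation peaks at (0, 3.8) with value 34.20; rounding to a feasible lattice point costs some objective.
(s,t)=(1,3): 4·1+5·3=19≤19, 1·1+1·3=4≤4, objective 34.
(s,t)=(2,2): 4·2+5·2=18≤19, 1·2+1·2=4≤4, objective 32.
(s,t)=(0,3): 4·0+5·3=15≤19, 1·0+1·3=3≤4, objective 27.
Maximum is 34 at (s,t)=(1,3).

34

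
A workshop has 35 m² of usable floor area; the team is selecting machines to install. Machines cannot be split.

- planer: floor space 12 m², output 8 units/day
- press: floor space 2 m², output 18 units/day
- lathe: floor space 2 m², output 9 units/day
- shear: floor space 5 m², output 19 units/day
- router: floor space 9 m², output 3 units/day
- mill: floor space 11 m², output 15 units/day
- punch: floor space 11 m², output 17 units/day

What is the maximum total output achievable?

78

This is a 0-1 knapsack instance.
press + lathe + shear + mill + punch: floor space 2 + 2 + 5 + 11 + 11 = 31 ≤ 35, output 18 + 9 + 19 + 15 + 17 = 78.
planer + press + lathe + shear + punch: floor space 12 + 2 + 2 + 5 + 11 = 32 ≤ 35, output 8 + 18 + 9 + 19 + 17 = 71.
Best is press, lathe, shear, mill, and punch with total output 78.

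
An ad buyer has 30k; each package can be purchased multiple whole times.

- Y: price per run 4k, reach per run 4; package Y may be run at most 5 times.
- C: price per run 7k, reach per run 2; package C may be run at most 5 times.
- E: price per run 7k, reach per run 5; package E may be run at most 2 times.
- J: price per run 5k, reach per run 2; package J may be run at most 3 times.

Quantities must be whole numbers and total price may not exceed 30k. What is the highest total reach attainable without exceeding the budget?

26

5×Y and 1×E: price 27 ≤ 30, reach 5·4 + 1·5 = 25.
4×Y and 2×E: price 30 ≤ 30, reach 4·4 + 2·5 = 26.
Best is 26.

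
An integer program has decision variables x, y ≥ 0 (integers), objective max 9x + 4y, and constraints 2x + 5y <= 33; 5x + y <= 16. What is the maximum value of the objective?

38

The continuous relaxation peaks at (2.04, 5.78) with value 41.52; rounding to a feasible lattice point costs some objective.
(x,y)=(2,5): 2·2+5·5=29≤33, 5·2+1·5=15≤16, objective 38.
(x,y)=(2,4): 2·2+5·4=24≤33, 5·2+1·4=14≤16, objective 34.
(x,y)=(1,6): 2·1+5·6=32≤33, 5·1+1·6=11≤16, objective 33.
(x,y)=(1,5): 2·1+5·5=27≤33, 5·1+1·5=10≤16, objective 29.
The best lattice point is (2,5), giving 38.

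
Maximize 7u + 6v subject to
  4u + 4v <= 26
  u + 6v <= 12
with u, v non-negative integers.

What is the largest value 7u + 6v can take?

(u,v)=(6,0): 4·6+4·0=24≤26, 1·6+6·0=6≤12, objective 42.
(u,v)=(5,1): 4·5+4·1=24≤26, 1·5+6·1=11≤12, objective 41.
No feasible integer point exceeds 42.

42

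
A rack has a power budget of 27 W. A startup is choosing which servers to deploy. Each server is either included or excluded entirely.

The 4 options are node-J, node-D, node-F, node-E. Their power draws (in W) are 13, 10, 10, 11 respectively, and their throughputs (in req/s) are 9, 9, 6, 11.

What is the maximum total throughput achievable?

20

This is a 0-1 knapsack instance.
Take node-D and node-E: power draw 10 + 11 = 21 ≤ 27, throughput 9 + 11 = 20.
No feasible combination exceeds this.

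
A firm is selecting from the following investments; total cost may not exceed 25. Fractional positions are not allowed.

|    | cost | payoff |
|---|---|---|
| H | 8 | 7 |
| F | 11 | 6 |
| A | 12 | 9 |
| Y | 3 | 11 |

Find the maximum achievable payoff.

This is a 0-1 knapsack instance.
Allowing fractional choices, the relaxed optimum would be about 28.1, but investments are indivisible.
A + Y: cost 12 + 3 = 15 ≤ 25, payoff 9 + 11 = 20.
H + F + Y: cost 8 + 11 + 3 = 22 ≤ 25, payoff 7 + 6 + 11 = 24.
H + A + Y: cost 8 + 12 + 3 = 23 ≤ 25, payoff 7 + 9 + 11 = 27.
Best is H, A, and Y with total payoff 27.

27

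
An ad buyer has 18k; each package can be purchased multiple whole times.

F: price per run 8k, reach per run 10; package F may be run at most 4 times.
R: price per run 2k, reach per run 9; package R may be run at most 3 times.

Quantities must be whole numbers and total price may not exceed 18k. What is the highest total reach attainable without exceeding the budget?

This is a bounded integer knapsack.
R has the best ratio (9/2); taking only R gives at most 3×9 = 27 (stopped by the supply cap of 3).
Mixing does better — 1×F and 3×R: price 14 ≤ 18, reach 1·10 + 3·9 = 37.

37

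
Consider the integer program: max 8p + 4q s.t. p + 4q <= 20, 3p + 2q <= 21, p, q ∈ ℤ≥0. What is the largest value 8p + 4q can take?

(p,q)=(7,0): 1·7+4·0=7≤20, 3·7+2·0=21≤21, objective 56.
(p,q)=(6,1): 1·6+4·1=10≤20, 3·6+2·1=20≤21, objective 52.
(p,q)=(6,0): 1·6+4·0=6≤20, 3·6+2·0=18≤21, objective 48.
Maximum is 56 at (p,q)=(7,0).

56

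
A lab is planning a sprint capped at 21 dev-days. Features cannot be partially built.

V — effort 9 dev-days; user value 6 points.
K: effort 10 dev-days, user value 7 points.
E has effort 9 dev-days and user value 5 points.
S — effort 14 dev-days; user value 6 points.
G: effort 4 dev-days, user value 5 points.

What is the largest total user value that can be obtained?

13

Allowing fractional choices, the relaxed optimum would be about 16.7, but features are indivisible.
V + K: effort 9 + 10 = 19 ≤ 21, user value 6 + 7 = 13.
K + G: effort 10 + 4 = 14 ≤ 21, user value 7 + 5 = 12.
Best is V and K with total user value 13.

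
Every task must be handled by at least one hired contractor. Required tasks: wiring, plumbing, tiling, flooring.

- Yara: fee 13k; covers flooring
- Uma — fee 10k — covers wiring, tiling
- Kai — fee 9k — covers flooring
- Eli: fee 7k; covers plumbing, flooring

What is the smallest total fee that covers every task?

17

Choose Uma and Eli: together they cover wiring, plumbing, tiling, flooring — every task.
Total fee: 10 + 7 = 17.
No cover costs less than 17.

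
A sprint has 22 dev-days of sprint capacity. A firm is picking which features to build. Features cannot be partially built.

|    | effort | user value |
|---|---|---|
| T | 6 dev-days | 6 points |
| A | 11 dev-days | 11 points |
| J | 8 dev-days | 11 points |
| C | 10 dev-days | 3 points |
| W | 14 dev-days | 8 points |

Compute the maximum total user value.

This is a 0-1 knapsack instance.
Take A and J: effort 11 + 8 = 19 ≤ 22, user value 11 + 11 = 22.
No other feasible combination does better.

22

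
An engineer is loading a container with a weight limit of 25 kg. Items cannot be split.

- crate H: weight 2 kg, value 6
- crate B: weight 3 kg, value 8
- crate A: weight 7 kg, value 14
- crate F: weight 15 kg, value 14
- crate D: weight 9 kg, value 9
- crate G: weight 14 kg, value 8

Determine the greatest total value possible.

Allowing fractional choices, the relaxed optimum would be about 40.7, but items are indivisible.
crate H + crate B + crate A + crate D: weight 2 + 3 + 7 + 9 = 21 ≤ 25, value 6 + 8 + 14 + 9 = 37.
crate H + crate A + crate F: weight 2 + 7 + 15 = 24 ≤ 25, value 6 + 14 + 14 = 34.
crate B + crate A + crate F: weight 3 + 7 + 15 = 25 ≤ 25, value 8 + 14 + 14 = 36.
Best is crate H, crate B, crate A, and crate D with total value 37.

37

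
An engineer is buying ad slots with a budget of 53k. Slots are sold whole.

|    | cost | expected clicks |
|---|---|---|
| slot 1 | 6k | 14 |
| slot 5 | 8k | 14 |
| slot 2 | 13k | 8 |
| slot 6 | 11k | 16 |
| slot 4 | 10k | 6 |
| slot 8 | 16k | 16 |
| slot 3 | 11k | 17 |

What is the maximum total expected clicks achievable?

77

Allowing fractional choices, the relaxed optimum would be about 77.6, but ad slots are indivisible.
slot 1 + slot 5 + slot 2 + slot 6 + slot 3: cost 6 + 8 + 13 + 11 + 11 = 49 ≤ 53, expected clicks 14 + 14 + 8 + 16 + 17 = 69.
slot 1 + slot 5 + slot 6 + slot 8 + slot 3: cost 6 + 8 + 11 + 16 + 11 = 52 ≤ 53, expected clicks 14 + 14 + 16 + 16 + 17 = 77.
Best is slot 1, slot 5, slot 6, slot 8, and slot 3 with total expected clicks 77.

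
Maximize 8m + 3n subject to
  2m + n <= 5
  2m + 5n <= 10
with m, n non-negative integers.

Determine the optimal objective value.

19

The continuous relaxation peaks at (2.5, 0) with value 20.00; rounding to a feasible lattice point costs some objective.
(m,n)=(2,1): 2·2+1·1=5≤5, 2·2+5·1=9≤10, objective 19.
(m,n)=(2,0): 2·2+1·0=4≤5, 2·2+5·0=4≤10, objective 16.
(m,n)=(1,1): 2·1+1·1=3≤5, 2·1+5·1=7≤10, objective 11.
The best lattice point is (2,1), giving 19.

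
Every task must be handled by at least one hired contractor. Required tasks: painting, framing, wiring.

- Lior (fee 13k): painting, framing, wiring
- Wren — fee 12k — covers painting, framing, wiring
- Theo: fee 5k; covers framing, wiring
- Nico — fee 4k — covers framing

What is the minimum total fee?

The greedy cost-per-new-task heuristic would pick Theo and Wren for 17, but a cheaper cover exists.
Wren alone covers painting, framing, wiring — every task.
Total fee: 12.
No cover costs less than 12.

12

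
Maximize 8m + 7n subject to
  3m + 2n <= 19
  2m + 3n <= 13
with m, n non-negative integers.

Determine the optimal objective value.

The continuous relaxation peaks at (6.2, 0.2) with value 51.00; rounding to a feasible lattice point costs some objective.
(m,n)=(6,0): 3·6+2·0=18≤19, 2·6+3·0=12≤13, objective 48.
(m,n)=(5,1): 3·5+2·1=17≤19, 2·5+3·1=13≤13, objective 47.
(m,n)=(5,0): 3·5+2·0=15≤19, 2·5+3·0=10≤13, objective 40.
No feasible integer point exceeds 48.

48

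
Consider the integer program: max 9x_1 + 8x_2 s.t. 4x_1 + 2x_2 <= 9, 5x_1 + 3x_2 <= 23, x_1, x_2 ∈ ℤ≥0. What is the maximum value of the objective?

Relaxing integrality, the LP optimum is 36.00 at (x_1,x_2) = (0, 4.5), which is not an integer point.
(x_1,x_2)=(0,4): 4·0+2·4=8≤9, 5·0+3·4=12≤23, objective 32.
(x_1,x_2)=(0,3): 4·0+2·3=6≤9, 5·0+3·3=9≤23, objective 24.
Maximum is 32 at (x_1,x_2)=(0,4).

32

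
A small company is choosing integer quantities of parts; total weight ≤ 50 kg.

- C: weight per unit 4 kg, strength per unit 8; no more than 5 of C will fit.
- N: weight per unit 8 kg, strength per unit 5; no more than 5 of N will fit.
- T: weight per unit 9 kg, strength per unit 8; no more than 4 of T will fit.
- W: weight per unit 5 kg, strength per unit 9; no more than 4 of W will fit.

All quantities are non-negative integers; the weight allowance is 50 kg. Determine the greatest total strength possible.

84

5×C, 1×N, and 4×W: weight 48 ≤ 50, strength 5·8 + 1·5 + 4·9 = 81.
5×C, 1×T, and 4×W: weight 49 ≤ 50, strength 5·8 + 1·8 + 4·9 = 84.
Best is 84.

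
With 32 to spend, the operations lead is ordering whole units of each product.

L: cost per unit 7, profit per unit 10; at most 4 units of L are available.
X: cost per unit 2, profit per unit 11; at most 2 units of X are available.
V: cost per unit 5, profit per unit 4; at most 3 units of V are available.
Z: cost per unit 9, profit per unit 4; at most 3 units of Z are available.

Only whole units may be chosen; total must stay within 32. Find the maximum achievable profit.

62

4×L and 2×X: cost 32 ≤ 32, profit 4·10 + 2·11 = 62.
3×L, 2×X, and 1×V: cost 30 ≤ 32, profit 3·10 + 2·11 + 1·4 = 56.
Best is 62.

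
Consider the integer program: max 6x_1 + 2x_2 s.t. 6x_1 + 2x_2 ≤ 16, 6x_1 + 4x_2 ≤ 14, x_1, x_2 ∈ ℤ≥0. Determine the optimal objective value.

12

(x_1,x_2)=(2,0): 6·2+2·0=12≤16, 6·2+4·0=12≤14, objective 12.
(x_1,x_2)=(1,1): 6·1+2·1=8≤16, 6·1+4·1=10≤14, objective 8.
(x_1,x_2)=(1,0): 6·1+2·0=6≤16, 6·1+4·0=6≤14, objective 6.
The best lattice point is (2,0), giving 12.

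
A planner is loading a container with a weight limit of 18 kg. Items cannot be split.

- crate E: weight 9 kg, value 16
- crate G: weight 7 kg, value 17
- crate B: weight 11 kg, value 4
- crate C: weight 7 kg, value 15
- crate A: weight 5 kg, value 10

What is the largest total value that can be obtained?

33

Allowing fractional choices, the relaxed optimum would be about 40.0, but items are indivisible.
crate E + crate C: weight 9 + 7 = 16 ≤ 18, value 16 + 15 = 31.
crate E + crate G: weight 9 + 7 = 16 ≤ 18, value 16 + 17 = 33.
crate G + crate C: weight 7 + 7 = 14 ≤ 18, value 17 + 15 = 32.
Best is crate E and crate G with total value 33.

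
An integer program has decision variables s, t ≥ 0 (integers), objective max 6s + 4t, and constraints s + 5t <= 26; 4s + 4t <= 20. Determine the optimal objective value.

(s,t)=(5,0) is feasible, giving 30.
(s,t)=(4,1) is feasible, giving 28.
(s,t)=(4,0) is feasible, giving 24.
No feasible integer point exceeds 30.

30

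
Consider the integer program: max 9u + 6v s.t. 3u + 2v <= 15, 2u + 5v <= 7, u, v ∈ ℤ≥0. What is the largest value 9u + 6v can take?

The continuous relaxation peaks at (3.5, 0) with value 31.50; rounding to a feasible lattice point costs some objective.
(u,v)=(3,0): 3·3+2·0=9≤15, 2·3+5·0=6≤7, objective 27.
(u,v)=(2,0): 3·2+2·0=6≤15, 2·2+5·0=4≤7, objective 18.
The best lattice point is (3,0), giving 27.

27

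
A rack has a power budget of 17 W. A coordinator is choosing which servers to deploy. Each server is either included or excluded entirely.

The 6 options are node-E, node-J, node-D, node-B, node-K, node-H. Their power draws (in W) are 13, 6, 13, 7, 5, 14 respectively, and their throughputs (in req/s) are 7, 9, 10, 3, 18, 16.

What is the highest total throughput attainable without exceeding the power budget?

Take node-J and node-K: power draw 6 + 5 = 11 ≤ 17, throughput 9 + 18 = 27.
No other feasible combination does better.

27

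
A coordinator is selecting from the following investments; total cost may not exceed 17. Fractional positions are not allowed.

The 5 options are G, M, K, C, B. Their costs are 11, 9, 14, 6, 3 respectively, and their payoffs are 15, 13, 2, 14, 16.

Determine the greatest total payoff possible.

Take G and B: cost 11 + 3 = 14 ≤ 17, payoff 15 + 16 = 31.
No other feasible combination does better.

31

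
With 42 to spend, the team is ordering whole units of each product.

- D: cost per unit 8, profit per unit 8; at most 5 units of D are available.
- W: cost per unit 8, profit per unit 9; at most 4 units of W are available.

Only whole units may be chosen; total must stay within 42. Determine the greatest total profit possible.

44

Take 1×D and 4×W: cost 40 ≤ 42, profit 1·8 + 4·9 = 44.
W has the best ratio (9/8) and is taken to its limit of 4; remaining capacity is filled optimally with the others.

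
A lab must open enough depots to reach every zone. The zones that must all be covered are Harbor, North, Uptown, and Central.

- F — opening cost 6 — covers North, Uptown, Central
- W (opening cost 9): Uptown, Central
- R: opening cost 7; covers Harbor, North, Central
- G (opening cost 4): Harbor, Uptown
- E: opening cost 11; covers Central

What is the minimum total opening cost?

Choose F and G: together they cover Harbor, North, Uptown, Central — every zone.
Total opening cost: 6 + 4 = 10.

10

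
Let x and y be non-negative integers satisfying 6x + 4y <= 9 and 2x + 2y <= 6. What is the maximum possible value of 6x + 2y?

6

(x,y)=(1,0) is feasible, giving 6.
(x,y)=(0,1) is feasible, giving 2.
No feasible integer point exceeds 6.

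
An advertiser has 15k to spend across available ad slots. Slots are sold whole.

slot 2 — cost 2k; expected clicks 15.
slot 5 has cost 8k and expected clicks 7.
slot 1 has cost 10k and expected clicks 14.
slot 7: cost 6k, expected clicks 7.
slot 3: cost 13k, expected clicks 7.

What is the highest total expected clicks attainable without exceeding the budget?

29

Take slot 2 and slot 1: cost 2 + 10 = 12 ≤ 15, expected clicks 15 + 14 = 29.
No other feasible combination does better.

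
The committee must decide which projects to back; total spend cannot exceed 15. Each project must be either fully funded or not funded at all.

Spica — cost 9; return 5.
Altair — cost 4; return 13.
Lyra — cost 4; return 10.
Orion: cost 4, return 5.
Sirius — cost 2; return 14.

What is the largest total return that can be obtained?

This is an integer program with binary decision variables.
Altair + Orion + Sirius: cost 4 + 4 + 2 = 10 ≤ 15, return 13 + 5 + 14 = 32.
Altair + Lyra + Orion + Sirius: cost 4 + 4 + 4 + 2 = 14 ≤ 15, return 13 + 10 + 5 + 14 = 42.
Altair + Lyra + Sirius: cost 4 + 4 + 2 = 10 ≤ 15, return 13 + 10 + 14 = 37.
Best is Altair, Lyra, Orion, and Sirius with total return 42.

42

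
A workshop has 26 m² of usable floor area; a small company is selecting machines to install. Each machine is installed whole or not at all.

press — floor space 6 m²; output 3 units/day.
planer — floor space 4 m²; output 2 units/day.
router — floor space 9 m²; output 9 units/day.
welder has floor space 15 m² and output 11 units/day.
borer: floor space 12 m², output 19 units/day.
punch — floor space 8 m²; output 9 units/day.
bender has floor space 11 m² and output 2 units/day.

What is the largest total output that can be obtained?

31

Allowing fractional choices, the relaxed optimum would be about 34.0, but machines are indivisible.
planer + borer + punch: floor space 4 + 12 + 8 = 24 ≤ 26, output 2 + 19 + 9 = 30.
press + borer + punch: floor space 6 + 12 + 8 = 26 ≤ 26, output 3 + 19 + 9 = 31.
planer + router + borer: floor space 4 + 9 + 12 = 25 ≤ 26, output 2 + 9 + 19 = 30.
Best is press, borer, and punch with total output 31.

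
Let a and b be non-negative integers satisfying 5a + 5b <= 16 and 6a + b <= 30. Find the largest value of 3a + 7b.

21

Relaxing integrality, the LP optimum is 22.40 at (a,b) = (0, 3.2), which is not an integer point.
(a,b)=(0,3): 5·0+5·3=15≤16, 6·0+1·3=3≤30, objective 21.
(a,b)=(1,2): 5·1+5·2=15≤16, 6·1+1·2=8≤30, objective 17.
(a,b)=(0,2): 5·0+5·2=10≤16, 6·0+1·2=2≤30, objective 14.
The best lattice point is (0,3), giving 21.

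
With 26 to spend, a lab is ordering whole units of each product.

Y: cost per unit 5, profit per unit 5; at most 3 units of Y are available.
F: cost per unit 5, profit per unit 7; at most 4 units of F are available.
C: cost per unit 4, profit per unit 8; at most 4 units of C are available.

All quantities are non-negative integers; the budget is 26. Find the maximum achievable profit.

46

This is a bounded integer knapsack.
2×F and 4×C: cost 26 ≤ 26, profit 2·7 + 4·8 = 46.
1×Y, 1×F, and 4×C: cost 26 ≤ 26, profit 1·5 + 1·7 + 4·8 = 44.
Best is 46.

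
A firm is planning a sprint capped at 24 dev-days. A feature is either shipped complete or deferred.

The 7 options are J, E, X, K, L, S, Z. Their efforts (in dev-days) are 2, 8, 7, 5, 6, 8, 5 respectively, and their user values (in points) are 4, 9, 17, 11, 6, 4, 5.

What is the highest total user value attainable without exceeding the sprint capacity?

Treat it as a binary knapsack problem.
Allowing fractional choices, the relaxed optimum would be about 43.0, but features are indivisible.
J + X + K + L: effort 2 + 7 + 5 + 6 = 20 ≤ 24, user value 4 + 17 + 11 + 6 = 38.
J + E + X + K: effort 2 + 8 + 7 + 5 = 22 ≤ 24, user value 4 + 9 + 17 + 11 = 41.
X + K + L + Z: effort 7 + 5 + 6 + 5 = 23 ≤ 24, user value 17 + 11 + 6 + 5 = 39.
Best is J, E, X, and K with total user value 41.

41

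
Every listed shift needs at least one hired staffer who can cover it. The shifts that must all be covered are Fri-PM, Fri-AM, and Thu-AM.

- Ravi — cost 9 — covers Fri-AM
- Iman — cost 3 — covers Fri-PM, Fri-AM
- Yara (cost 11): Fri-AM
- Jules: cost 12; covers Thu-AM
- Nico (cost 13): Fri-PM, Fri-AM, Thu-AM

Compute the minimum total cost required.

The greedy cost-per-new-shift heuristic would pick Iman and Jules for 15, but a cheaper cover exists.
Nico alone covers Fri-PM, Fri-AM, Thu-AM — every shift.
Total cost: 13.
No cover costs less than 13.

13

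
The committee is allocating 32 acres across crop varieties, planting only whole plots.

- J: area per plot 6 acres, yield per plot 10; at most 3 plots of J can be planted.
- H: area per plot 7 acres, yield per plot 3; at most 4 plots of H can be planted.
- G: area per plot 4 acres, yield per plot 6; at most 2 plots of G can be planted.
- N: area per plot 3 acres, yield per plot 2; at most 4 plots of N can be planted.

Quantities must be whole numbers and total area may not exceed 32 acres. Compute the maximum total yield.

46

J has the best ratio (10/6); taking only J gives at most 3×10 = 30 (stopped by the supply cap of 3).
Mixing does better — 3×J, 2×G, and 2×N: area 32 ≤ 32, yield 3·10 + 2·6 + 2·2 = 46.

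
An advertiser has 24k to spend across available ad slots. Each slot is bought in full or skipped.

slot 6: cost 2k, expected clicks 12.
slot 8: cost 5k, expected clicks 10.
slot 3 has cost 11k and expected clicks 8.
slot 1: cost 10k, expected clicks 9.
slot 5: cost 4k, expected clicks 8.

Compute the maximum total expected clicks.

39

This is an integer program with binary decision variables.
Allowing fractional choices, the relaxed optimum would be about 41.2, but ad slots are indivisible.
slot 6 + slot 8 + slot 1 + slot 5: cost 2 + 5 + 10 + 4 = 21 ≤ 24, expected clicks 12 + 10 + 9 + 8 = 39.
slot 6 + slot 8 + slot 3 + slot 5: cost 2 + 5 + 11 + 4 = 22 ≤ 24, expected clicks 12 + 10 + 8 + 8 = 38.
Best is slot 6, slot 8, slot 1, and slot 5 with total expected clicks 39.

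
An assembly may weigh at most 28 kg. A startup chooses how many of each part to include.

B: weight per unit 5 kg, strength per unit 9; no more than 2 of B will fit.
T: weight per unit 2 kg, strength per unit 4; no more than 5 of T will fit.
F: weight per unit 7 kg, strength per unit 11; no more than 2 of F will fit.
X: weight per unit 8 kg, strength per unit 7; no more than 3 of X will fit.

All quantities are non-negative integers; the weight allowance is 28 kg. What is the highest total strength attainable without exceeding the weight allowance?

T has the best ratio (4/2); taking only T gives at most 5×4 = 20 (stopped by the supply cap of 5).
Mixing does better — 2×B, 5×T, and 1×F: weight 27 ≤ 28, strength 2·9 + 5·4 + 1·11 = 49.

49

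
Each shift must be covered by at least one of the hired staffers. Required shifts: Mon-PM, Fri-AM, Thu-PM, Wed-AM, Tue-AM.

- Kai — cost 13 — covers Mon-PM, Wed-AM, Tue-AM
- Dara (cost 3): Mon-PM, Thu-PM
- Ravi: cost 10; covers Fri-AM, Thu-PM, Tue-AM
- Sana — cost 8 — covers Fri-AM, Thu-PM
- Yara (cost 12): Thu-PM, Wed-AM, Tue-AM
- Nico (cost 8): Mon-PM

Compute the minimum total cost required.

21

Choose Kai and Sana: together they cover Mon-PM, Fri-AM, Thu-PM, Wed-AM, Tue-AM — every shift.
Total cost: 13 + 8 = 21.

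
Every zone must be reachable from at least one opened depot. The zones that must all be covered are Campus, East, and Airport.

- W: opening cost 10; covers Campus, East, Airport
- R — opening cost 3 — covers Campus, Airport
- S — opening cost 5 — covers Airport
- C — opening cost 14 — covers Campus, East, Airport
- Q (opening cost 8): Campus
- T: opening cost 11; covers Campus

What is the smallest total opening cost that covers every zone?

The greedy cost-per-new-zone heuristic would pick R and W for 13, but a cheaper cover exists.
W alone covers Campus, East, Airport — every zone.
Total opening cost: 10.
No cover costs less than 10.

10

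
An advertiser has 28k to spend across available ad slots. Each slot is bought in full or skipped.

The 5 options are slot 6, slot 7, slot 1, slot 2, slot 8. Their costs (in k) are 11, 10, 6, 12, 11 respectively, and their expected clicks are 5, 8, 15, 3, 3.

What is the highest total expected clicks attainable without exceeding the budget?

Take slot 6, slot 7, and slot 1: cost 11 + 10 + 6 = 27 ≤ 28, expected clicks 5 + 8 + 15 = 28.
No other feasible combination does better.

28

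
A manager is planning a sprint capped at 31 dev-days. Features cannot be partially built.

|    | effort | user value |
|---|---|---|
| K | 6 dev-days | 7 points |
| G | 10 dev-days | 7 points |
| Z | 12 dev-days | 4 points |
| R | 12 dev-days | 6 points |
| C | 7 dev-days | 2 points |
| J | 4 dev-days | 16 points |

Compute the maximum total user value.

32

Allowing fractional choices, the relaxed optimum would be about 35.5, but features are indivisible.
K + G + J: effort 6 + 10 + 4 = 20 ≤ 31, user value 7 + 7 + 16 = 30.
K + G + C + J: effort 6 + 10 + 7 + 4 = 27 ≤ 31, user value 7 + 7 + 2 + 16 = 32.
K + R + C + J: effort 6 + 12 + 7 + 4 = 29 ≤ 31, user value 7 + 6 + 2 + 16 = 31.
Best is K, G, C, and J with total user value 32.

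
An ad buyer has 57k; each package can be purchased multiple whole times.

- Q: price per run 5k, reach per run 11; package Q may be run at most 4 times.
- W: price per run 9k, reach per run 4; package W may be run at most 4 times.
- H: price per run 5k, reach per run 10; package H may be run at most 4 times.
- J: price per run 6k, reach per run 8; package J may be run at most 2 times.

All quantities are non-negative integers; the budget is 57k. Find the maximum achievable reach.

100

4×Q, 1×W, 4×H, and 1×J: price 55 ≤ 57, reach 4·11 + 1·4 + 4·10 + 1·8 = 96.
4×Q, 4×H, and 2×J: price 52 ≤ 57, reach 4·11 + 4·10 + 2·8 = 100.
Best is 100.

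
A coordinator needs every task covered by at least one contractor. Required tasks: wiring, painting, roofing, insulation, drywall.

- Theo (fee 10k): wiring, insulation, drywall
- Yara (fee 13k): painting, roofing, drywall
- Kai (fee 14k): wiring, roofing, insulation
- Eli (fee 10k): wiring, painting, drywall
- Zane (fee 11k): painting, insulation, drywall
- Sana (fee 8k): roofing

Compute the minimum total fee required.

Choose Theo and Yara: together they cover wiring, painting, roofing, insulation, drywall — every task.
Total fee: 10 + 13 = 23.
No cover costs less than 23.

23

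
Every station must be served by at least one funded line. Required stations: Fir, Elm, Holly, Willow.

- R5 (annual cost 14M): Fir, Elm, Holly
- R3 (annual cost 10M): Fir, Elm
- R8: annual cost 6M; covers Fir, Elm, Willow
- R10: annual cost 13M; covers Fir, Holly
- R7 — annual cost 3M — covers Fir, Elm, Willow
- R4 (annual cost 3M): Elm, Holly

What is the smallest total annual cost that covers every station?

Choose R7 and R4: together they cover Fir, Elm, Holly, Willow — every station.
Total annual cost: 3 + 3 = 6.
No cover costs less than 6.

6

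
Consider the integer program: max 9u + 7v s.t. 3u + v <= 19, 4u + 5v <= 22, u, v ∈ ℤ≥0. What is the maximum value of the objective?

The continuous relaxation peaks at (5.5, 0) with value 49.50; rounding to a feasible lattice point costs some objective.
(u,v)=(5,0): 3·5+1·0=15≤19, 4·5+5·0=20≤22, objective 45.
(u,v)=(4,1): 3·4+1·1=13≤19, 4·4+5·1=21≤22, objective 43.
(u,v)=(4,0): 3·4+1·0=12≤19, 4·4+5·0=16≤22, objective 36.
Maximum is 45 at (u,v)=(5,0).

45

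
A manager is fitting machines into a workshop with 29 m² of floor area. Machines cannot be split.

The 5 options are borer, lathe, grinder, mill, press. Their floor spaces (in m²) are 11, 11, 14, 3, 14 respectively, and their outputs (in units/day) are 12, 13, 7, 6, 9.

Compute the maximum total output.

Take borer, lathe, and mill: floor space 11 + 11 + 3 = 25 ≤ 29, output 12 + 13 + 6 = 31.
No other feasible combination does better.

31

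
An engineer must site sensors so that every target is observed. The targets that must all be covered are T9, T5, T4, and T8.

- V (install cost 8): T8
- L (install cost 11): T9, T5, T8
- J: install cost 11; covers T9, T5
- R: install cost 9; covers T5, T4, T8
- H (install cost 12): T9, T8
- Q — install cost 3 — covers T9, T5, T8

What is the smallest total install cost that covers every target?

Choose R and Q: together they cover T9, T5, T4, T8 — every target.
Total install cost: 9 + 3 = 12.
No cover costs less than 12.

12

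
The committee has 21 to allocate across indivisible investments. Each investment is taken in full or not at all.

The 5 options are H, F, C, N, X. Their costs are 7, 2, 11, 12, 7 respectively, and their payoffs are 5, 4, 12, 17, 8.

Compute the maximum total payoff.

H + F + N: cost 7 + 2 + 12 = 21 ≤ 21, payoff 5 + 4 + 17 = 26.
F + N + X: cost 2 + 12 + 7 = 21 ≤ 21, payoff 4 + 17 + 8 = 29.
N + X: cost 12 + 7 = 19 ≤ 21, payoff 17 + 8 = 25.
Best is F, N, and X with total payoff 29.

29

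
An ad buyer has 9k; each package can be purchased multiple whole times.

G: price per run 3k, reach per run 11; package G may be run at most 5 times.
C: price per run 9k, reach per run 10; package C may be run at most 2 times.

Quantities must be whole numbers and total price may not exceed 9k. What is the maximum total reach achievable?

33

2×G: price 6 ≤ 9, reach 2·11 = 22.
3×G: price 9 ≤ 9, reach 3·11 = 33.
Best is 33.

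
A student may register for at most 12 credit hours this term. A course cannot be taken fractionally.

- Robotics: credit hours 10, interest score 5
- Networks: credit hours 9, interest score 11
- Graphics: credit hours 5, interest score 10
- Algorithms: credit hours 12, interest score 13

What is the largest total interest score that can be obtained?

13

Take Algorithms: credit hours 12 ≤ 12, interest score 13.
No other feasible combination does better.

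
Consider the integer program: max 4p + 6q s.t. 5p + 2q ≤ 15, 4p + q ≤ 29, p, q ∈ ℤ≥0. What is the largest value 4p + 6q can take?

42

(p,q)=(0,7): 5·0+2·7=14≤15, 4·0+1·7=7≤29, objective 42.
(p,q)=(0,6): 5·0+2·6=12≤15, 4·0+1·6=6≤29, objective 36.
Maximum is 42 at (p,q)=(0,7).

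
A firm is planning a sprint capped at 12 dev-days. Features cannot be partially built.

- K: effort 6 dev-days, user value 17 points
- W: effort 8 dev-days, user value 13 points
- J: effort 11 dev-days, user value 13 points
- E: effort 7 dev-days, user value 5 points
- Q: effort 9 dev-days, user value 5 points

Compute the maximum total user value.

17

Allowing fractional choices, the relaxed optimum would be about 26.8, but features are indivisible.
J: effort 11 ≤ 12, user value 13.
K: effort 6 ≤ 12, user value 17.
W: effort 8 ≤ 12, user value 13.
Best is K with total user value 17.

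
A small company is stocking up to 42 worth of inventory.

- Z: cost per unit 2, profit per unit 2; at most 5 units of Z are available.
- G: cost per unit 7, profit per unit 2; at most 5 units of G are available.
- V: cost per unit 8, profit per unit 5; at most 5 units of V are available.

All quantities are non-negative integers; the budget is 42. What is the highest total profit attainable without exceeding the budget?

Take 5×Z and 4×V: cost 42 ≤ 42, profit 5·2 + 4·5 = 30.
Z has the best ratio (2/2) and is taken to its limit of 5; remaining capacity is filled optimally with the others.

30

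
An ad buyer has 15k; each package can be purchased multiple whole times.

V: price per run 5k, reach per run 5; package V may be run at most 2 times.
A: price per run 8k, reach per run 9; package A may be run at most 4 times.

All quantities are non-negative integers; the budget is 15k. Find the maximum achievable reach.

This is a bounded integer knapsack.
A has the best ratio (9/8); taking only A gives at most 1×9 = 9 (stopped by the price limit).
Mixing does better — 1×V and 1×A: price 13 ≤ 15, reach 1·5 + 1·9 = 14.

14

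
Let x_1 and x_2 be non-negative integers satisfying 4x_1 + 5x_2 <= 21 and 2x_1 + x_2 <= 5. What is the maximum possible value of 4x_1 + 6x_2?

The continuous relaxation peaks at (0, 4.2) with value 25.20; rounding to a feasible lattice point costs some objective.
(x_1,x_2)=(0,4): 4·0+5·4=20≤21, 2·0+1·4=4≤5, objective 24.
(x_1,x_2)=(1,3): 4·1+5·3=19≤21, 2·1+1·3=5≤5, objective 22.
(x_1,x_2)=(0,3): 4·0+5·3=15≤21, 2·0+1·3=3≤5, objective 18.
Maximum is 24 at (x_1,x_2)=(0,4).

24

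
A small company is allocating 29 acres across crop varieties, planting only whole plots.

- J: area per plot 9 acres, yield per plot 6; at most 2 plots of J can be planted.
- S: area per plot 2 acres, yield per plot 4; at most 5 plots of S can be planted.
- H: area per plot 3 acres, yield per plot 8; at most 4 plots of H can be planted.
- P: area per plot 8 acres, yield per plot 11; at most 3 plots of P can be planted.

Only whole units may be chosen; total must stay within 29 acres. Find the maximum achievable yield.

59

Take 4×S, 4×H, and 1×P: area 28 ≤ 29, yield 4·4 + 4·8 + 1·11 = 59.
H has the best ratio (8/3) and is taken to its limit of 4; remaining capacity is filled optimally with the others.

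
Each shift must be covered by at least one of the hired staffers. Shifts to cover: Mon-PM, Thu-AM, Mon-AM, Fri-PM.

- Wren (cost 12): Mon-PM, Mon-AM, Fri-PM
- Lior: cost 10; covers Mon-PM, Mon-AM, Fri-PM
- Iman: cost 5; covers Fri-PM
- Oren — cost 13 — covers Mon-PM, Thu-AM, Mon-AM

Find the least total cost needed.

18

The greedy cost-per-new-shift heuristic would pick Lior and Oren for 23, but a cheaper cover exists.
Choose Iman and Oren: together they cover Mon-PM, Thu-AM, Mon-AM, Fri-PM — every shift.
Total cost: 5 + 13 = 18.
No cover costs less than 18.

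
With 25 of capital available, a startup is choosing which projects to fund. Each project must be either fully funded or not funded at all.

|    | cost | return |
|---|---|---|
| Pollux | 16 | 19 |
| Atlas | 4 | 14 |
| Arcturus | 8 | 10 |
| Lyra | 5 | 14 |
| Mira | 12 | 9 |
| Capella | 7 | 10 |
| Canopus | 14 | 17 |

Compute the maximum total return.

Allowing fractional choices, the relaxed optimum would be about 49.2, but projects are indivisible.
Pollux + Atlas + Lyra: cost 16 + 4 + 5 = 25 ≤ 25, return 19 + 14 + 14 = 47.
Atlas + Lyra + Canopus: cost 4 + 5 + 14 = 23 ≤ 25, return 14 + 14 + 17 = 45.
Atlas + Arcturus + Lyra + Capella: cost 4 + 8 + 5 + 7 = 24 ≤ 25, return 14 + 10 + 14 + 10 = 48.
Best is Atlas, Arcturus, Lyra, and Capella with total return 48.

48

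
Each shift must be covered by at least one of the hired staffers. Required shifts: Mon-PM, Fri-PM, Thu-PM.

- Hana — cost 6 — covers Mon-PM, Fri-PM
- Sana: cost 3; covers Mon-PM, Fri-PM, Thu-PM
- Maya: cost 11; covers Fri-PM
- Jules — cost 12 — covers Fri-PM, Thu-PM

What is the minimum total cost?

This is an integer covering problem.
Sana alone covers Mon-PM, Fri-PM, Thu-PM — every shift.
Total cost: 3.
No cover costs less than 3.

3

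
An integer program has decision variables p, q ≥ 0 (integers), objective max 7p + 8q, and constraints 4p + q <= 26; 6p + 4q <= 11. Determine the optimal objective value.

Relaxing integrality, the LP optimum is 22.00 at (p,q) = (0, 2.75), which is not an integer point.
(p,q)=(0,2): 4·0+1·2=2≤26, 6·0+4·2=8≤11, objective 16.
(p,q)=(1,1): 4·1+1·1=5≤26, 6·1+4·1=10≤11, objective 15.
(p,q)=(0,1): 4·0+1·1=1≤26, 6·0+4·1=4≤11, objective 8.
Maximum is 16 at (p,q)=(0,2).

16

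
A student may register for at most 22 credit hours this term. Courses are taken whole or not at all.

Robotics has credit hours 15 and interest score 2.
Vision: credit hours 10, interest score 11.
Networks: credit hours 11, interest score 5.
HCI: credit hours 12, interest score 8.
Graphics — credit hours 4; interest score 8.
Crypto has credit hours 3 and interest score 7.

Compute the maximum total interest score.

This is a 0-1 knapsack instance.
Take Vision, Graphics, and Crypto: credit hours 10 + 4 + 3 = 17 ≤ 22, interest score 11 + 8 + 7 = 26.
No other feasible combination does better.

26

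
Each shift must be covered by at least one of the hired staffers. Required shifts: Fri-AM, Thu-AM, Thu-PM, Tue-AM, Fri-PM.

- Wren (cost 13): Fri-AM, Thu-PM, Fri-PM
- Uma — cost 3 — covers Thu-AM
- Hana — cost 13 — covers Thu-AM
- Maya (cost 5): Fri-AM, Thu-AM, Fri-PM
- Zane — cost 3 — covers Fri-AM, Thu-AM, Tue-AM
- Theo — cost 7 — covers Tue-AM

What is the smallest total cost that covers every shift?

16

This is an integer covering problem.
The greedy cost-per-new-shift heuristic would pick Zane, Maya, and Wren for 21, but a cheaper cover exists.
Choose Wren and Zane: together they cover Fri-AM, Thu-AM, Thu-PM, Tue-AM, Fri-PM — every shift.
Total cost: 13 + 3 = 16.
No cover costs less than 16.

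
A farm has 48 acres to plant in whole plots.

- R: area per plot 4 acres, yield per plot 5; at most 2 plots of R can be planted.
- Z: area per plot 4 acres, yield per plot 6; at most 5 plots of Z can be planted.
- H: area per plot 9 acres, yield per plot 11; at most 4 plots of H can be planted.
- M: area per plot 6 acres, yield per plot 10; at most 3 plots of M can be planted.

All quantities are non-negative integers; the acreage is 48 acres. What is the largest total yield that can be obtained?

Take 5×Z, 1×H, and 3×M: area 47 ≤ 48, yield 5·6 + 1·11 + 3·10 = 71.
M has the best ratio (10/6) and is taken to its limit of 3; remaining capacity is filled optimally with the others.

71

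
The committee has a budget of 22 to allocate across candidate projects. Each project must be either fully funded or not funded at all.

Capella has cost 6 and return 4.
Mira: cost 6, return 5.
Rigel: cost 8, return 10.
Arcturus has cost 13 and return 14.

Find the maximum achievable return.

24

Allowing fractional choices, the relaxed optimum would be about 24.8, but projects are indivisible.
Rigel + Arcturus: cost 8 + 13 = 21 ≤ 22, return 10 + 14 = 24.
Mira + Arcturus: cost 6 + 13 = 19 ≤ 22, return 5 + 14 = 19.
Best is Rigel and Arcturus with total return 24.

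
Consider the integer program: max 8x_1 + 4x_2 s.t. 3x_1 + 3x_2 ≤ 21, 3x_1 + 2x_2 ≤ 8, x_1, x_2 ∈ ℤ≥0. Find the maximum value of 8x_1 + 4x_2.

(x_1,x_2)=(2,1) is feasible, giving 20.
(x_1,x_2)=(1,2) is feasible, giving 16.
Maximum is 20 at (x_1,x_2)=(2,1).

20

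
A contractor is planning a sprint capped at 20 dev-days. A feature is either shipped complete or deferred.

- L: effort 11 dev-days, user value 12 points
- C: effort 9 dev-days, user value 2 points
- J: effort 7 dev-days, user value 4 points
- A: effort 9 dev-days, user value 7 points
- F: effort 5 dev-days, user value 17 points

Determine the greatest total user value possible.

29

Allowing fractional choices, the relaxed optimum would be about 32.1, but features are indivisible.
A + F: effort 9 + 5 = 14 ≤ 20, user value 7 + 17 = 24.
L + F: effort 11 + 5 = 16 ≤ 20, user value 12 + 17 = 29.
J + F: effort 7 + 5 = 12 ≤ 20, user value 4 + 17 = 21.
Best is L and F with total user value 29.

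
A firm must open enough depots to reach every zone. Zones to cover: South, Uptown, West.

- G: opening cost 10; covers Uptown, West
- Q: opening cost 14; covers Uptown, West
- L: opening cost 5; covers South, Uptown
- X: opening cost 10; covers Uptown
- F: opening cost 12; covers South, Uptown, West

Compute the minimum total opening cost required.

12

The greedy cost-per-new-zone heuristic would pick L and G for 15, but a cheaper cover exists.
F alone covers South, Uptown, West — every zone.
Total opening cost: 12.
No cover costs less than 12.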